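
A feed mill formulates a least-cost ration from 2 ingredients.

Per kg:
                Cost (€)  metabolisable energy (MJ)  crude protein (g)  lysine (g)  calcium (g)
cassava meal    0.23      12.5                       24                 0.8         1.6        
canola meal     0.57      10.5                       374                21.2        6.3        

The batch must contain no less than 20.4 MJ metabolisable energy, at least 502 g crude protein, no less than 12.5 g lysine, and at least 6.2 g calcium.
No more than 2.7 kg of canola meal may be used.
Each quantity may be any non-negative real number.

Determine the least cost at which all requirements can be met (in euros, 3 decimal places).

€0.868

Let x1 = kg of cassava meal, x2 = kg of canola meal.
Minimize 0.23x1 + 0.57x2 s.t.:
  12.5x1 + 10.5x2 ≥ 20.4   (metabolisable energy)
  24x1 + 374x2 ≥ 502   (crude protein)
  0.8x1 + 21.2x2 ≥ 12.5   (lysine)
  1.6x1 + 6.3x2 ≥ 6.2   (calcium)
  x2 ≤ 2.7
  x1, x2 ≥ 0.
Both inputs are positive at the optimum. There the metabolisable energy and crude protein constraints are tight.
Solving gives x1 = 0.5333, x2 = 1.308.
Total cost: 0.23·0.5333 + 0.57·1.308 = 0.86822.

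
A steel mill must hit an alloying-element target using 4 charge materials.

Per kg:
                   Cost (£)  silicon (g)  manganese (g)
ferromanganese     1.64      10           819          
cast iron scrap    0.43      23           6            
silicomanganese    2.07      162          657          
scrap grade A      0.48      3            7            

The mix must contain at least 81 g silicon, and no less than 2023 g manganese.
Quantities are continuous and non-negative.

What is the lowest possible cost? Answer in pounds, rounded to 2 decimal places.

Set it up as a linear program. Let x1 = kg of ferromanganese, x2 = kg of cast iron scrap, x3 = kg of silicomanganese, x4 = kg of scrap grade A.
Minimise 1.64x1 + 0.43x2 + 2.07x3 + 0.48x4 s.t.:
  10x1 + 23x2 + 162x3 + 3x4 ≥ 81   (silicon)
  819x1 + 6x2 + 657x3 + 7x4 ≥ 2023   (manganese)
  x1, x2, x3, x4 ≥ 0.
The optimal basis is {ferromanganese, silicomanganese}; cast iron scrap, scrap grade A drop out. There the silicon and manganese constraints are tight.
That vertex is x1 = 2.177, x3 = 0.3656.
Objective = 1.64·2.177 + 2.07·0.3656 = 4.3271.

£4.33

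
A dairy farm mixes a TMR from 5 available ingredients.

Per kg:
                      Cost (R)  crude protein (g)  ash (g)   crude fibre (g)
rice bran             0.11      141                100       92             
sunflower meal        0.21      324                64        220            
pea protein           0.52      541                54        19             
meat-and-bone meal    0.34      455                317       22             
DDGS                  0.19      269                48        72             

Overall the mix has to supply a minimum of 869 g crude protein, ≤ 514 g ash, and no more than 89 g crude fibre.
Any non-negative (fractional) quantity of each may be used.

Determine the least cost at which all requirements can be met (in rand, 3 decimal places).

This is a linear program. Let x1 = kg of rice bran, x2 = kg of sunflower meal, x3 = kg of pea protein, x4 = kg of meat-and-bone meal, x5 = kg of DDGS.
Minimize 0.11x1 + 0.21x2 + 0.52x3 + 0.34x4 + 0.19x5 with:
  141x1 + 324x2 + 541x3 + 455x4 + 269x5 ≥ 869   (crude protein)
  100x1 + 64x2 + 54x3 + 317x4 + 48x5 ≤ 514   (ash)
  92x1 + 220x2 + 19x3 + 22x4 + 72x5 ≤ 89   (crude fibre)
  x1, x2, x3, x4, x5 ≥ 0.
The cheapest feasible vertex uses only meat-and-bone meal, DDGS; rice bran, sunflower meal, pea protein are not used. There the crude protein and crude fibre constraints are tight.
That vertex is x4 = 1.439, x5 = 0.7964.
Objective = 0.34·1.439 + 0.19·0.7964 = 0.64058.

R0.641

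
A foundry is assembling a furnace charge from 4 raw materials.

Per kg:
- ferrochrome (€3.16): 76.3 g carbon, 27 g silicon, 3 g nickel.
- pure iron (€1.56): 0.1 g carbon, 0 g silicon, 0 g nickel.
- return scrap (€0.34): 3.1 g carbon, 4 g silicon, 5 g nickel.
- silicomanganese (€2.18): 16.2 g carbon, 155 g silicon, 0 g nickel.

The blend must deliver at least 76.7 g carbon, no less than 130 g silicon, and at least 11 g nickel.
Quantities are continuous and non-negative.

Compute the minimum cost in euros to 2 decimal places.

Let x1 = kg of ferrochrome, x2 = kg of pure iron, x3 = kg of return scrap, x4 = kg of silicomanganese.
Minimise 3.16x1 + 1.56x2 + 0.34x3 + 2.18x4 with:
  76.3x1 + 0.1x2 + 3.1x3 + 16.2x4 ≥ 76.7   (carbon)
  27x1 + 4x3 + 155x4 ≥ 130   (silicon)
  3x1 + 5x3 ≥ 11   (nickel)
  x1, x2, x3, x4 ≥ 0.
The cheapest feasible vertex uses only ferrochrome, return scrap, silicomanganese; pure iron is not used. Binding constraints: carbon, silicon, nickel.
Optimal quantities: ferrochrome = 0.7961 kg, return scrap = 1.722 kg, silicomanganese = 0.6556 kg.
Cost = 3.16·0.7961 + 0.34·1.722 + 2.18·0.6556 = 4.5304.

€4.53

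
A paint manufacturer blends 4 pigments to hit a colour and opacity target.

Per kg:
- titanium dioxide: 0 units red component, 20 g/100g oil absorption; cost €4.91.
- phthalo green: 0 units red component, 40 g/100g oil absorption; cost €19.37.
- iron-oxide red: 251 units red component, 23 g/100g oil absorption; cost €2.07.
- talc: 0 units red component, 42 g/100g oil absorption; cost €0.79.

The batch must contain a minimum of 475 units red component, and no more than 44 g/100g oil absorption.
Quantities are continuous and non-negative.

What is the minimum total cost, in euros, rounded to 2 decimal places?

€3.92

This is a linear program. Let x1 = kg of titanium dioxide, x2 = kg of phthalo green, x3 = kg of iron-oxide red, x4 = kg of talc.
Minimise 4.91x1 + 19.37x2 + 2.07x3 + 0.79x4 subject to:
  251x3 ≥ 475   (red component)
  20x1 + 40x2 + 23x3 + 42x4 ≤ 44   (oil absorption)
  x1, x2, x3, x4 ≥ 0.
At the optimum only iron-oxide red is positive (titanium dioxide, phthalo green, talc = 0). The red component requirement is met with equality.
Optimal quantities: iron-oxide red = 1.892 kg.
Hence cost = 2.07·1.892 = €3.9164.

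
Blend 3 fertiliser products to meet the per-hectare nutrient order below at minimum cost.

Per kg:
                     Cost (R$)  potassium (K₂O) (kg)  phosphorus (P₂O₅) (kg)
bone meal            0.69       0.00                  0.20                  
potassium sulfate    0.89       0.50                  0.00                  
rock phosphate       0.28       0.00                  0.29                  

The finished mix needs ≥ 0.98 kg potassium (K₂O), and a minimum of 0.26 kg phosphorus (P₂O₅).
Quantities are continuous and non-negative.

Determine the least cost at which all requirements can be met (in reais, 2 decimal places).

R$2.00

Let x1 = kg of bone meal, x2 = kg of potassium sulfate, x3 = kg of rock phosphate.
min 0.69x1 + 0.89x2 + 0.28x3 s.t.:
  0.5x2 ≥ 0.98   (potassium (K₂O))
  0.2x1 + 0.29x3 ≥ 0.26   (phosphorus (P₂O₅))
  x1, x2, x3 ≥ 0.
The minimum-cost mix takes nothing from bone meal — only potassium sulfate, rock phosphate. There the potassium (K₂O) and phosphorus (P₂O₅) constraints are tight.
Optimal quantities: potassium sulfate = 1.96 kg, rock phosphate = 0.8966 kg.
Cost = 0.89·1.96 + 0.28·0.8966 = 1.9954.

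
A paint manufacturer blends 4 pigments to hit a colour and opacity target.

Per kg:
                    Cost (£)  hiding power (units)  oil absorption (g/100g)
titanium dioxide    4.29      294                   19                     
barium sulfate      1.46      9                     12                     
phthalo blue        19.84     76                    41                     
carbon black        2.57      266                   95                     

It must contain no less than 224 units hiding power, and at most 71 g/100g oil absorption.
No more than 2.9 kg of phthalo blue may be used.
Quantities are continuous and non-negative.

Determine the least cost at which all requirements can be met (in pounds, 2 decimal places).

£2.32

Treat it as an LP. Let x1 = kg of titanium dioxide, x2 = kg of barium sulfate, x3 = kg of phthalo blue, x4 = kg of carbon black.
Minimise 4.29x1 + 1.46x2 + 19.84x3 + 2.57x4 s.t.:
  294x1 + 9x2 + 76x3 + 266x4 ≥ 224   (hiding power)
  19x1 + 12x2 + 41x3 + 95x4 ≤ 71   (oil absorption)
  x3 ≤ 2.9
  x1, x2, x3, x4 ≥ 0.
The optimal basis is {titanium dioxide, carbon black}; barium sulfate, phthalo blue drop out. Binding constraints: hiding power and oil absorption.
Optimal quantities: titanium dioxide = 0.1047 kg, carbon black = 0.7264 kg.
Hence cost = 4.29·0.1047 + 2.57·0.7264 = £2.3160.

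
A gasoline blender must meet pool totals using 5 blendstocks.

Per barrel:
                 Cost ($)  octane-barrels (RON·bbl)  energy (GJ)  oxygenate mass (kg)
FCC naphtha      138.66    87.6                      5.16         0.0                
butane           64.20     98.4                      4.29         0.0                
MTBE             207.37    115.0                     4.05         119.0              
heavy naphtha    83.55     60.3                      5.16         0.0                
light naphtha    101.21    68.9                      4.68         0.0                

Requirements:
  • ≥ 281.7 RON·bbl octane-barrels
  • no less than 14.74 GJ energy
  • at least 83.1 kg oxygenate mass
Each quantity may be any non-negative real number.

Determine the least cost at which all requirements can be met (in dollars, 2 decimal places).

Let x1 = barrels of FCC naphtha, x2 = barrels of butane, x3 = barrels of MTBE, x4 = barrels of heavy naphtha, x5 = barrels of light naphtha.
Minimize 138.66x1 + 64.2x2 + 207.37x3 + 83.55x4 + 101.21x5 s.t.:
  87.6x1 + 98.4x2 + 115x3 + 60.3x4 + 68.9x5 ≥ 281.7   (octane-barrels)
  5.16x1 + 4.29x2 + 4.05x3 + 5.16x4 + 4.68x5 ≥ 14.74   (energy)
  119x3 ≥ 83.1   (oxygenate mass)
  x1, x2, x3, x4, x5 ≥ 0.
At the optimum only butane, MTBE are positive (FCC naphtha, heavy naphtha, light naphtha = 0). There the energy and oxygenate mass constraints are tight.
Optimal quantities: butane = 2.7766 barrels, MTBE = 0.69832 barrels.
Total cost: 64.2·2.7766 + 207.37·0.69832 = 323.0683.

$323.07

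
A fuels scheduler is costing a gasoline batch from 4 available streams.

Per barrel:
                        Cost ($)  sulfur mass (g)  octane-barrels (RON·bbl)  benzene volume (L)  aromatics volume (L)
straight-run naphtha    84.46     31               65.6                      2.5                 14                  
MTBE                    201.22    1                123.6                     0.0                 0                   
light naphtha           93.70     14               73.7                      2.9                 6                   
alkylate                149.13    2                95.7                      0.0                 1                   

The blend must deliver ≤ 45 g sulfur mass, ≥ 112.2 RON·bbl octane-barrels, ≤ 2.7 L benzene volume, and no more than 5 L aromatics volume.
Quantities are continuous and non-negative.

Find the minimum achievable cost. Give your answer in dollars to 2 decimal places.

Let x1 = barrels of straight-run naphtha, x2 = barrels of MTBE, x3 = barrels of light naphtha, x4 = barrels of alkylate.
min 84.46x1 + 201.22x2 + 93.7x3 + 149.13x4 s.t.:
  31x1 + 1x2 + 14x3 + 2x4 ≤ 45   (sulfur mass)
  65.6x1 + 123.6x2 + 73.7x3 + 95.7x4 ≥ 112.2   (octane-barrels)
  2.5x1 + 2.9x3 ≤ 2.7   (benzene volume)
  14x1 + 6x3 + 1x4 ≤ 5   (aromatics volume)
  x1, x2, x3, x4 ≥ 0.
The optimal basis is {light naphtha, alkylate}; straight-run naphtha, MTBE drop out. Binding constraints: octane-barrels and aromatics volume.
That vertex is x3 = 0.7319, x4 = 0.6088.
Cost = 93.7·0.7319 + 149.13·0.6088 = 159.3694.

$159.37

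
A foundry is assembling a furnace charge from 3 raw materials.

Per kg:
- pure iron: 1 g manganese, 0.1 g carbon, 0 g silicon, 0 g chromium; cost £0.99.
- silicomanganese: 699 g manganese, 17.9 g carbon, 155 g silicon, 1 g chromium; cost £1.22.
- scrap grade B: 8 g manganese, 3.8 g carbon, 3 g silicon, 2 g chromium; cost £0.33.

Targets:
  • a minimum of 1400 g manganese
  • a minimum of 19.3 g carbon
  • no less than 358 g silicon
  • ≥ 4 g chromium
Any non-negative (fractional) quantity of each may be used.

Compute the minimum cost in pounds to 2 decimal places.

£3.08

Set it up as a linear program. Let x1 = kg of pure iron, x2 = kg of silicomanganese, x3 = kg of scrap grade B.
Minimize 0.99x1 + 1.22x2 + 0.33x3 with:
  1x1 + 699x2 + 8x3 ≥ 1400   (manganese)
  0.1x1 + 17.9x2 + 3.8x3 ≥ 19.3   (carbon)
  155x2 + 3x3 ≥ 358   (silicon)
  1x2 + 2x3 ≥ 4   (chromium)
  x1, x2, x3 ≥ 0.
At the optimum only silicomanganese, scrap grade B are positive (pure iron = 0). The silicon and chromium requirements are met with equality.
So silicomanganese = 2.293 kg, scrap grade B = 0.8534 kg.
Cost = 1.22·2.293 + 0.33·0.8534 = 3.0791.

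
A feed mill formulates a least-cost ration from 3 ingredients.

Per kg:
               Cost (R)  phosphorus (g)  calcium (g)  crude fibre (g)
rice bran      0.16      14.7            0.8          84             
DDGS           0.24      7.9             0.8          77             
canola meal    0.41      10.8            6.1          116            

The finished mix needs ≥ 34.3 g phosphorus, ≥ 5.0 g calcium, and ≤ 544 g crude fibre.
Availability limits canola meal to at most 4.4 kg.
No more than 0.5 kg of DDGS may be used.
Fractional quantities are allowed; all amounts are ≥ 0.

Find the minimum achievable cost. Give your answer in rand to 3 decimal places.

R0.540

This is a linear program. Let x1 = kg of rice bran, x2 = kg of DDGS, x3 = kg of canola meal.
min 0.16x1 + 0.24x2 + 0.41x3 with:
  14.7x1 + 7.9x2 + 10.8x3 ≥ 34.3   (phosphorus)
  0.8x1 + 0.8x2 + 6.1x3 ≥ 5   (calcium)
  84x1 + 77x2 + 116x3 ≤ 544   (crude fibre)
  x3 ≤ 4.4
  x2 ≤ 0.5
  x1, x2, x3 ≥ 0.
The optimal basis is {rice bran, canola meal}; DDGS drops out. The phosphorus and calcium requirements are met with equality.
That vertex is x1 = 1.916, x3 = 0.5684.
Objective = 0.16·1.916 + 0.41·0.5684 = 0.53960.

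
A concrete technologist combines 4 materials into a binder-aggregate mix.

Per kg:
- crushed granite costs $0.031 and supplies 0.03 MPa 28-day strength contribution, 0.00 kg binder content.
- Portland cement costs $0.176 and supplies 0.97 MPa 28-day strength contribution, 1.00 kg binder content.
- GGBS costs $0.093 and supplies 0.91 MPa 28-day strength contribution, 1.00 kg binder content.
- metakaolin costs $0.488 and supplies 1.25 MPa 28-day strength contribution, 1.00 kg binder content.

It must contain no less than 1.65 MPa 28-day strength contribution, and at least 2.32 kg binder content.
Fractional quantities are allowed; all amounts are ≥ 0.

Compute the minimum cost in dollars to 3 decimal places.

Treat it as an LP. Let x1 = kg of crushed granite, x2 = kg of Portland cement, x3 = kg of GGBS, x4 = kg of metakaolin.
Minimise 0.031x1 + 0.176x2 + 0.093x3 + 0.488x4 with:
  0.03x1 + 0.97x2 + 0.91x3 + 1.25x4 ≥ 1.65   (28-day strength contribution)
  1x2 + 1x3 + 1x4 ≥ 2.32   (binder content)
  x1, x2, x3, x4 ≥ 0.
The optimal basis is {GGBS}; crushed granite, Portland cement, metakaolin drop out. The binder content requirement is met with equality.
So GGBS = 2.32 kg.
Objective = 0.093·2.32 = 0.21576.

$0.216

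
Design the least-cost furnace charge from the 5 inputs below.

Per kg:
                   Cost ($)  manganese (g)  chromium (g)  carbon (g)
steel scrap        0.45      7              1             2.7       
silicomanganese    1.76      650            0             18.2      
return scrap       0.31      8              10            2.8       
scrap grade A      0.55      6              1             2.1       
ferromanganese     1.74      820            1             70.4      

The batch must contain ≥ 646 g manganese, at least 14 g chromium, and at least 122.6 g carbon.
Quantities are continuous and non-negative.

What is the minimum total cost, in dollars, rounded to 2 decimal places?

Let x1 = kg of steel scrap, x2 = kg of silicomanganese, x3 = kg of return scrap, x4 = kg of scrap grade A, x5 = kg of ferromanganese.
Minimise 0.45x1 + 1.76x2 + 0.31x3 + 0.55x4 + 1.74x5 s.t.:
  7x1 + 650x2 + 8x3 + 6x4 + 820x5 ≥ 646   (manganese)
  1x1 + 10x3 + 1x4 + 1x5 ≥ 14   (chromium)
  2.7x1 + 18.2x2 + 2.8x3 + 2.1x4 + 70.4x5 ≥ 122.6   (carbon)
  x1, x2, x3, x4, x5 ≥ 0.
The minimum-cost mix takes nothing from steel scrap, silicomanganese, scrap grade A — only return scrap, ferromanganese. The chromium and carbon requirements are met with equality.
So return scrap = 1.231 kg, ferromanganese = 1.693 kg.
Cost = 0.31·1.231 + 1.74·1.693 = 3.3274.

$3.33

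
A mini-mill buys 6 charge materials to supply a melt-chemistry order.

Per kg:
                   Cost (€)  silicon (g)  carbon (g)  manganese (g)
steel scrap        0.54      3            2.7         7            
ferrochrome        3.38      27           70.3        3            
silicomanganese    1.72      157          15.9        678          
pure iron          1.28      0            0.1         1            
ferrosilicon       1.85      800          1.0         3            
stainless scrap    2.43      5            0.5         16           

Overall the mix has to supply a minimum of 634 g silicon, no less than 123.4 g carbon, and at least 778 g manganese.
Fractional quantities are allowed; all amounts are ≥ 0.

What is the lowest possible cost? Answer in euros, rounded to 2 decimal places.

€7.96

Let x1 = kg of steel scrap, x2 = kg of ferrochrome, x3 = kg of silicomanganese, x4 = kg of pure iron, x5 = kg of ferrosilicon, x6 = kg of stainless scrap.
min 0.54x1 + 3.38x2 + 1.72x3 + 1.28x4 + 1.85x5 + 2.43x6 subject to:
  3x1 + 27x2 + 157x3 + 800x5 + 5x6 ≥ 634   (silicon)
  2.7x1 + 70.3x2 + 15.9x3 + 0.1x4 + 1x5 + 0.5x6 ≥ 123.4   (carbon)
  7x1 + 3x2 + 678x3 + 1x4 + 3x5 + 16x6 ≥ 778   (manganese)
  x1, x2, x3, x4, x5, x6 ≥ 0.
At the optimum only ferrochrome, silicomanganese, ferrosilicon are positive (steel scrap, pure iron, stainless scrap = 0). Binding constraints: silicon, carbon, manganese.
Solving gives x2 = 1.4904, x3 = 1.1386, x5 = 0.51875.
Hence cost = 3.38·1.4904 + 1.72·1.1386 + 1.85·0.51875 = €7.9556.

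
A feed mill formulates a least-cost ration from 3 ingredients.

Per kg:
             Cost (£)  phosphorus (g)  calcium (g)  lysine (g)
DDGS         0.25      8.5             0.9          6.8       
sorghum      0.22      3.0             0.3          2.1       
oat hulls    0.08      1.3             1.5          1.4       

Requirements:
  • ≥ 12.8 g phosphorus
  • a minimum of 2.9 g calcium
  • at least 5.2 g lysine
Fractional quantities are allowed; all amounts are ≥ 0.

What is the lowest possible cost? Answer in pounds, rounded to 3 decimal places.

Let x1 = kg of DDGS, x2 = kg of sorghum, x3 = kg of oat hulls.
min 0.25x1 + 0.22x2 + 0.08x3 with:
  8.5x1 + 3x2 + 1.3x3 ≥ 12.8   (phosphorus)
  0.9x1 + 0.3x2 + 1.5x3 ≥ 2.9   (calcium)
  6.8x1 + 2.1x2 + 1.4x3 ≥ 5.2   (lysine)
  x1, x2, x3 ≥ 0.
The minimum-cost mix takes nothing from sorghum — only DDGS, oat hulls. There the phosphorus and calcium constraints are tight.
Solving gives x1 = 1.332, x3 = 1.134.
Total cost: 0.25·1.332 + 0.08·1.134 = 0.42372.

£0.424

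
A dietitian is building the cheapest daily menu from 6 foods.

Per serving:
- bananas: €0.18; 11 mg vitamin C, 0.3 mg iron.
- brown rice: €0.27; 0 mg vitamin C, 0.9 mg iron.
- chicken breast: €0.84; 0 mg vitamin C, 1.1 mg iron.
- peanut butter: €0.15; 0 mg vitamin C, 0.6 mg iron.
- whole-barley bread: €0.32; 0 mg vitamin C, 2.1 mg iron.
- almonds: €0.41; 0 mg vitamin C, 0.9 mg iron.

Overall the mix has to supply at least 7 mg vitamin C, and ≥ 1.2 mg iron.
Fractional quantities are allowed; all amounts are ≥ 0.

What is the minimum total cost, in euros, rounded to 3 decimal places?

Let x1 = servings of bananas, x2 = servings of brown rice, x3 = servings of chicken breast, x4 = servings of peanut butter, x5 = servings of whole-barley bread, x6 = servings of almonds.
Minimize 0.18x1 + 0.27x2 + 0.84x3 + 0.15x4 + 0.32x5 + 0.41x6 s.t.:
  11x1 ≥ 7   (vitamin C)
  0.3x1 + 0.9x2 + 1.1x3 + 0.6x4 + 2.1x5 + 0.9x6 ≥ 1.2   (iron)
  x1, x2, x3, x4, x5, x6 ≥ 0.
The cheapest feasible vertex uses only bananas, whole-barley bread; brown rice, chicken breast, peanut butter, almonds are not used. There the vitamin C and iron constraints are tight.
Solving gives x1 = 0.6364, x5 = 0.4805.
Cost = 0.18·0.6364 + 0.32·0.4805 = 0.26831.

€0.268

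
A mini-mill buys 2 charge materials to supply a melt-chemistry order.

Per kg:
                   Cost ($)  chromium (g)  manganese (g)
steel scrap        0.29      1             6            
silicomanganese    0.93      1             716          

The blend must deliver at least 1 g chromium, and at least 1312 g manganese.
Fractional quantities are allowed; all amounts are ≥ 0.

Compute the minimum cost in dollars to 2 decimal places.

$1.70

Treat it as an LP. Let x1 = kg of steel scrap, x2 = kg of silicomanganese.
min 0.29x1 + 0.93x2 subject to:
  1x1 + 1x2 ≥ 1   (chromium)
  6x1 + 716x2 ≥ 1312   (manganese)
  x1, x2 ≥ 0.
At the optimum only silicomanganese is positive (steel scrap = 0). There the manganese constraint is tight.
That vertex is x2 = 1.832.
Total cost: 0.93·1.832 = 1.7038.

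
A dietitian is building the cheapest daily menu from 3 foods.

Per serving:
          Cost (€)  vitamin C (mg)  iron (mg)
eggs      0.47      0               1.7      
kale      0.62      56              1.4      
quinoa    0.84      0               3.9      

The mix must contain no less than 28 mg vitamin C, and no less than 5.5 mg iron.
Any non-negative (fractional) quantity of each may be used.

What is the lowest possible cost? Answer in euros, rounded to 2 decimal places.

Let x1 = servings of eggs, x2 = servings of kale, x3 = servings of quinoa.
Minimize 0.47x1 + 0.62x2 + 0.84x3 with:
  56x2 ≥ 28   (vitamin C)
  1.7x1 + 1.4x2 + 3.9x3 ≥ 5.5   (iron)
  x1, x2, x3 ≥ 0.
The optimal basis is {kale, quinoa}; eggs drops out. The vitamin C and iron requirements are met with equality.
That vertex is x2 = 0.5, x3 = 1.231.
Objective = 0.62·0.5 + 0.84·1.231 = 1.3440.

€1.34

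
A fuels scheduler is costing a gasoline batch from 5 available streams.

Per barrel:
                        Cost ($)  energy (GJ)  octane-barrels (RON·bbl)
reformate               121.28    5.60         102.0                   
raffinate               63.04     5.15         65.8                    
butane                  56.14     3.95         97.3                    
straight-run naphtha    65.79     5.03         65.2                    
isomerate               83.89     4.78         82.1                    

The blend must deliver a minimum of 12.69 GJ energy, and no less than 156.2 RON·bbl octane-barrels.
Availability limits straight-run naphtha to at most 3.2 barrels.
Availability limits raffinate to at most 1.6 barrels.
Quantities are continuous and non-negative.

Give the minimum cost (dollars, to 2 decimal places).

This is a linear program. Let x1 = barrels of reformate, x2 = barrels of raffinate, x3 = barrels of butane, x4 = barrels of straight-run naphtha, x5 = barrels of isomerate.
Minimize 121.28x1 + 63.04x2 + 56.14x3 + 65.79x4 + 83.89x5 with:
  5.6x1 + 5.15x2 + 3.95x3 + 5.03x4 + 4.78x5 ≥ 12.69   (energy)
  102x1 + 65.8x2 + 97.3x3 + 65.2x4 + 82.1x5 ≥ 156.2   (octane-barrels)
  x4 ≤ 3.2
  x2 ≤ 1.6
  x1, x2, x3, x4, x5 ≥ 0.
At the optimum only raffinate, straight-run naphtha are positive (reformate, butane, isomerate = 0). The energy and the raffinate cap requirements are met with equality.
Optimal quantities: raffinate = 1.6 barrels, straight-run naphtha = 0.8847 barrels.
Cost = 63.04·1.6 + 65.79·0.8847 = 159.0684.

$159.07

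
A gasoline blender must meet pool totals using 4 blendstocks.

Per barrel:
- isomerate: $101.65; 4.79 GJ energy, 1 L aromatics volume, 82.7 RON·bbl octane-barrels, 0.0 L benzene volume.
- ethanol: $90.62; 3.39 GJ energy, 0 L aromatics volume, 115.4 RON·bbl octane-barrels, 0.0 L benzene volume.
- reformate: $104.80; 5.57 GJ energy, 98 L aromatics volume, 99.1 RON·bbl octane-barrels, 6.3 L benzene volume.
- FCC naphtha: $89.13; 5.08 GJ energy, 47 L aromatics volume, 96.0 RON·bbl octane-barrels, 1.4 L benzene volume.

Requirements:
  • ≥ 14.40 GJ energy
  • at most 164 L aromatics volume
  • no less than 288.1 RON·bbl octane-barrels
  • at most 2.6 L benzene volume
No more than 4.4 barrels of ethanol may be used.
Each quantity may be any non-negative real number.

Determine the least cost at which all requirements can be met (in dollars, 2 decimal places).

$278.82

Treat it as an LP. Let x1 = barrels of isomerate, x2 = barrels of ethanol, x3 = barrels of reformate, x4 = barrels of FCC naphtha.
min 101.65x1 + 90.62x2 + 104.8x3 + 89.13x4 s.t.:
  4.79x1 + 3.39x2 + 5.57x3 + 5.08x4 ≥ 14.4   (energy)
  1x1 + 98x3 + 47x4 ≤ 164   (aromatics volume)
  82.7x1 + 115.4x2 + 99.1x3 + 96x4 ≥ 288.1   (octane-barrels)
  6.3x3 + 1.4x4 ≤ 2.6   (benzene volume)
  x2 ≤ 4.4
  x1, x2, x3, x4 ≥ 0.
The optimal basis is {isomerate, ethanol, FCC naphtha}; reformate drops out. The energy, octane-barrels, benzene volume requirements are met with equality.
That vertex is x1 = 0.737017, x2 = 0.423423, x4 = 1.85714.
Hence cost = 101.65·0.737017 + 90.62·0.423423 + 89.13·1.85714 = $278.8153.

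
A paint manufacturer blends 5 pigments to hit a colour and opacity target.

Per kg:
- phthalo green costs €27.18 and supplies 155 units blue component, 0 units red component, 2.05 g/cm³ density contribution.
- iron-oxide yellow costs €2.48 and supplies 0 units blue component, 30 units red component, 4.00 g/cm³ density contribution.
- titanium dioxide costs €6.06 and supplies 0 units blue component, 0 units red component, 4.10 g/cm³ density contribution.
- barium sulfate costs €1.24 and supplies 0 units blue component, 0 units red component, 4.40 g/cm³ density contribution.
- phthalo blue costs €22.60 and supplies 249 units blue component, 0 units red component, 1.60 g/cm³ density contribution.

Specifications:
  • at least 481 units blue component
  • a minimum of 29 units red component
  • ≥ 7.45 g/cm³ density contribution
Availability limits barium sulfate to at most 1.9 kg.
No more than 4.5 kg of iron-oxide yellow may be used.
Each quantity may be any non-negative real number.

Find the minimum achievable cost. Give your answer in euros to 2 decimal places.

€46.19

This is a linear program. Let x1 = kg of phthalo green, x2 = kg of iron-oxide yellow, x3 = kg of titanium dioxide, x4 = kg of barium sulfate, x5 = kg of phthalo blue.
Minimise 27.18x1 + 2.48x2 + 6.06x3 + 1.24x4 + 22.6x5 subject to:
  155x1 + 249x5 ≥ 481   (blue component)
  30x2 ≥ 29   (red component)
  2.05x1 + 4x2 + 4.1x3 + 4.4x4 + 1.6x5 ≥ 7.45   (density contribution)
  x4 ≤ 1.9
  x2 ≤ 4.5
  x1, x2, x3, x4, x5 ≥ 0.
The cheapest feasible vertex uses only iron-oxide yellow, barium sulfate, phthalo blue; phthalo green, titanium dioxide are not used. Binding constraints: blue component, red component, density contribution.
That vertex is x2 = 0.96667, x4 = 0.11195, x5 = 1.9317.
Total cost: 2.48·0.96667 + 1.24·0.11195 + 22.6·1.9317 = 46.1926.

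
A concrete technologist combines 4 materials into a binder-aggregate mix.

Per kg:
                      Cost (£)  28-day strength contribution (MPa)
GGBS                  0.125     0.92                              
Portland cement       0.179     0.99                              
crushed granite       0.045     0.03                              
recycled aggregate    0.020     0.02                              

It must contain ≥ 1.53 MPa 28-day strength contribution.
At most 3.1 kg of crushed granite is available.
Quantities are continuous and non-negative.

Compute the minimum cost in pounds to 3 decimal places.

Treat it as an LP. Let x1 = kg of GGBS, x2 = kg of Portland cement, x3 = kg of crushed granite, x4 = kg of recycled aggregate.
Minimize 0.125x1 + 0.179x2 + 0.045x3 + 0.02x4 subject to:
  0.92x1 + 0.99x2 + 0.03x3 + 0.02x4 ≥ 1.53   (28-day strength contribution)
  x3 ≤ 3.1
  x1, x2, x3, x4 ≥ 0.
The optimal basis is {GGBS}; Portland cement, crushed granite, recycled aggregate drop out. There the 28-day strength contribution constraint is tight.
That vertex is x1 = 1.663.
Total cost: 0.125·1.663 = 0.20788.

£0.208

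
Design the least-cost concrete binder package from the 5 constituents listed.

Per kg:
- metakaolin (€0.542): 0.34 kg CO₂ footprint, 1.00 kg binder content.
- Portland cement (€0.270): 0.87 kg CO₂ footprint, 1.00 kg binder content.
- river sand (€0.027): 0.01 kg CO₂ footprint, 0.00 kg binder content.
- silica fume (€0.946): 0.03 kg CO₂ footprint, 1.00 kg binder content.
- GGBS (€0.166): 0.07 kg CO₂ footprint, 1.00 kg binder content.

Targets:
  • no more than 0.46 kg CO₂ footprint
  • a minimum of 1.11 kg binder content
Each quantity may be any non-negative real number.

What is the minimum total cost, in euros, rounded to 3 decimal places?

€0.184

Set it up as a linear program. Let x1 = kg of metakaolin, x2 = kg of Portland cement, x3 = kg of river sand, x4 = kg of silica fume, x5 = kg of GGBS.
Minimise 0.542x1 + 0.27x2 + 0.027x3 + 0.946x4 + 0.166x5 s.t.:
  0.34x1 + 0.87x2 + 0.01x3 + 0.03x4 + 0.07x5 ≤ 0.46   (CO₂ footprint)
  1x1 + 1x2 + 1x4 + 1x5 ≥ 1.11   (binder content)
  x1, x2, x3, x4, x5 ≥ 0.
The minimum-cost mix takes nothing from metakaolin, Portland cement, river sand, silica fume — only GGBS. Binding constraint: binder content.
So GGBS = 1.11 kg.
Total cost: 0.166·1.11 = 0.18426.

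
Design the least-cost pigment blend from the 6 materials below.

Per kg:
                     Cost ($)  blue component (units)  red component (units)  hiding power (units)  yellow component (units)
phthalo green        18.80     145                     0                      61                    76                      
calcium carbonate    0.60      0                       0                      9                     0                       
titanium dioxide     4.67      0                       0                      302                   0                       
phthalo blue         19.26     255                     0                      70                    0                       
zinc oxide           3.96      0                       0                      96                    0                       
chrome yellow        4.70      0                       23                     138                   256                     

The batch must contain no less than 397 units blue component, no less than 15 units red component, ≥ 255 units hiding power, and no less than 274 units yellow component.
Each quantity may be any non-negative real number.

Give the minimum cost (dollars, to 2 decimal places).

$35.02

Let x1 = kg of phthalo green, x2 = kg of calcium carbonate, x3 = kg of titanium dioxide, x4 = kg of phthalo blue, x5 = kg of zinc oxide, x6 = kg of chrome yellow.
min 18.8x1 + 0.6x2 + 4.67x3 + 19.26x4 + 3.96x5 + 4.7x6 subject to:
  145x1 + 255x4 ≥ 397   (blue component)
  23x6 ≥ 15   (red component)
  61x1 + 9x2 + 302x3 + 70x4 + 96x5 + 138x6 ≥ 255   (hiding power)
  76x1 + 256x6 ≥ 274   (yellow component)
  x1, x2, x3, x4, x5, x6 ≥ 0.
The minimum-cost mix takes nothing from phthalo green, calcium carbonate, titanium dioxide, zinc oxide — only phthalo blue, chrome yellow. Binding constraints: blue component and yellow component.
That vertex is x4 = 1.557, x6 = 1.07.
Hence cost = 19.26·1.557 + 4.7·1.07 = $35.0168.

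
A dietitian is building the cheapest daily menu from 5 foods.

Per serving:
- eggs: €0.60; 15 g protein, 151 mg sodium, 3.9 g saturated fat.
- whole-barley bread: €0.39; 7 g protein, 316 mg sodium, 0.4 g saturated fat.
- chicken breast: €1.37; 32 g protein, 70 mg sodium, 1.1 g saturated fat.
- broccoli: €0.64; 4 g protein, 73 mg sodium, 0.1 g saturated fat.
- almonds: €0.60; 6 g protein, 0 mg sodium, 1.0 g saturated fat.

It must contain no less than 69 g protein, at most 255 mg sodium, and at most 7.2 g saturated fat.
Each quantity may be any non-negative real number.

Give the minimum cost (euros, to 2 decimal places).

€2.92

Let x1 = servings of eggs, x2 = servings of whole-barley bread, x3 = servings of chicken breast, x4 = servings of broccoli, x5 = servings of almonds.
min 0.6x1 + 0.39x2 + 1.37x3 + 0.64x4 + 0.6x5 with:
  15x1 + 7x2 + 32x3 + 4x4 + 6x5 ≥ 69   (protein)
  151x1 + 316x2 + 70x3 + 73x4 ≤ 255   (sodium)
  3.9x1 + 0.4x2 + 1.1x3 + 0.1x4 + 1x5 ≤ 7.2   (saturated fat)
  x1, x2, x3, x4, x5 ≥ 0.
At the optimum only eggs, chicken breast are positive (whole-barley bread, broccoli, almonds = 0). There the protein and sodium constraints are tight.
That vertex is x1 = 0.8805, x3 = 1.744.
Total cost: 0.6·0.8805 + 1.37·1.744 = 2.9176.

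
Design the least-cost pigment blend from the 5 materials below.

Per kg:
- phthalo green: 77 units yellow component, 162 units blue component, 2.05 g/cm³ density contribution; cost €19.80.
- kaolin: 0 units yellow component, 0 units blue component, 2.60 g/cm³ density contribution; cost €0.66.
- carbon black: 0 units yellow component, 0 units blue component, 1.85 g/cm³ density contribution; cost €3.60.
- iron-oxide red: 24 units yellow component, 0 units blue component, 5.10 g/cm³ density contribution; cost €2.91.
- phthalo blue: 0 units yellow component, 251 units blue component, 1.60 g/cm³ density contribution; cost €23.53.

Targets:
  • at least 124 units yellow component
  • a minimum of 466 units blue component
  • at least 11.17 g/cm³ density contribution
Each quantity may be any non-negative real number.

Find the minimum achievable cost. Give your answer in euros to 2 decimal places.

€52.78

Set it up as a linear program. Let x1 = kg of phthalo green, x2 = kg of kaolin, x3 = kg of carbon black, x4 = kg of iron-oxide red, x5 = kg of phthalo blue.
Minimise 19.8x1 + 0.66x2 + 3.6x3 + 2.91x4 + 23.53x5 subject to:
  77x1 + 24x4 ≥ 124   (yellow component)
  162x1 + 251x5 ≥ 466   (blue component)
  2.05x1 + 2.6x2 + 1.85x3 + 5.1x4 + 1.6x5 ≥ 11.17   (density contribution)
  x1, x2, x3, x4, x5 ≥ 0.
The optimal basis is {phthalo green, kaolin, phthalo blue}; carbon black, iron-oxide red drop out. Binding constraints: yellow component, blue component, density contribution.
That vertex is x1 = 1.6104, x2 = 2.5235, x5 = 0.8172.
Objective = 19.8·1.6104 + 0.66·2.5235 + 23.53·0.8172 = 52.7801.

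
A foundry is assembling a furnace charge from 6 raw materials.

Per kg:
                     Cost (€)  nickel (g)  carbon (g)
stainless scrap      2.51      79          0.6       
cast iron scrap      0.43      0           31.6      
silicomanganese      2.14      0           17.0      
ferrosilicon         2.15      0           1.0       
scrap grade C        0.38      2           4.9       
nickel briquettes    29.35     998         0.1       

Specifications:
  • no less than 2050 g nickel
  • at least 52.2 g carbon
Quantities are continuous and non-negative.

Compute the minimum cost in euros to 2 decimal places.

Let x1 = kg of stainless scrap, x2 = kg of cast iron scrap, x3 = kg of silicomanganese, x4 = kg of ferrosilicon, x5 = kg of scrap grade C, x6 = kg of nickel briquettes.
Minimize 2.51x1 + 0.43x2 + 2.14x3 + 2.15x4 + 0.38x5 + 29.35x6 with:
  79x1 + 2x5 + 998x6 ≥ 2050   (nickel)
  0.6x1 + 31.6x2 + 17x3 + 1x4 + 4.9x5 + 0.1x6 ≥ 52.2   (carbon)
  x1, x2, x3, x4, x5, x6 ≥ 0.
The optimal basis is {cast iron scrap, nickel briquettes}; stainless scrap, silicomanganese, ferrosilicon, scrap grade C drop out. There the nickel and carbon constraints are tight.
Solving gives x2 = 1.6454, x6 = 2.0541.
Total cost: 0.43·1.6454 + 29.35·2.0541 = 60.9954.

€61.00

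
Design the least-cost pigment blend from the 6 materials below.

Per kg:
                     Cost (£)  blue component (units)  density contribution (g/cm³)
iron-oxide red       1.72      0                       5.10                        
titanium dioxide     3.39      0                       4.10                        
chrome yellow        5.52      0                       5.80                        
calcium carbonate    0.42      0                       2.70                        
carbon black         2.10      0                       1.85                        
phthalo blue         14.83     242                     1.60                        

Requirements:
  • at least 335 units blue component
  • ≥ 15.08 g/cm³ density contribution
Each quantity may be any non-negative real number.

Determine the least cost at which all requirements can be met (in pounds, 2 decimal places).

£22.53

Let x1 = kg of iron-oxide red, x2 = kg of titanium dioxide, x3 = kg of chrome yellow, x4 = kg of calcium carbonate, x5 = kg of carbon black, x6 = kg of phthalo blue.
Minimize 1.72x1 + 3.39x2 + 5.52x3 + 0.42x4 + 2.1x5 + 14.83x6 subject to:
  242x6 ≥ 335   (blue component)
  5.1x1 + 4.1x2 + 5.8x3 + 2.7x4 + 1.85x5 + 1.6x6 ≥ 15.08   (density contribution)
  x1, x2, x3, x4, x5, x6 ≥ 0.
The minimum-cost mix takes nothing from iron-oxide red, titanium dioxide, chrome yellow, carbon black — only calcium carbonate, phthalo blue. There the blue component and density contribution constraints are tight.
So calcium carbonate = 4.765 kg, phthalo blue = 1.384 kg.
Objective = 0.42·4.765 + 14.83·1.384 = 22.5260.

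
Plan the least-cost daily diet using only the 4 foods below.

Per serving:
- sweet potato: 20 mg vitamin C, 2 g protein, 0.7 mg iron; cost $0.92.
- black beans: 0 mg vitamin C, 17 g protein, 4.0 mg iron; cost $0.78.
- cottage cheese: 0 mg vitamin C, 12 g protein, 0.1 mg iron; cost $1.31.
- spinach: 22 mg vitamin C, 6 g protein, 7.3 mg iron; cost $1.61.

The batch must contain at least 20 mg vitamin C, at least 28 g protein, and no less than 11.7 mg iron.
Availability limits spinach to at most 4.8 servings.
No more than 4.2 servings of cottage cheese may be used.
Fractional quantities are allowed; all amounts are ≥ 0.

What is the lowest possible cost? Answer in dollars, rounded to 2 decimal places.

$2.48

Set it up as a linear program. Let x1 = servings of sweet potato, x2 = servings of black beans, x3 = servings of cottage cheese, x4 = servings of spinach.
Minimise 0.92x1 + 0.78x2 + 1.31x3 + 1.61x4 subject to:
  20x1 + 22x4 ≥ 20   (vitamin C)
  2x1 + 17x2 + 12x3 + 6x4 ≥ 28   (protein)
  0.7x1 + 4x2 + 0.1x3 + 7.3x4 ≥ 11.7   (iron)
  x4 ≤ 4.8
  x3 ≤ 4.2
  x1, x2, x3, x4 ≥ 0.
The minimum-cost mix takes nothing from cottage cheese — only sweet potato, black beans, spinach. The vitamin C, protein, iron requirements are met with equality.
Solving gives x1 = 0.04707, x2 = 1.336, x4 = 0.8663.
Total cost: 0.92·0.04707 + 0.78·1.336 + 1.61·0.8663 = 2.4801.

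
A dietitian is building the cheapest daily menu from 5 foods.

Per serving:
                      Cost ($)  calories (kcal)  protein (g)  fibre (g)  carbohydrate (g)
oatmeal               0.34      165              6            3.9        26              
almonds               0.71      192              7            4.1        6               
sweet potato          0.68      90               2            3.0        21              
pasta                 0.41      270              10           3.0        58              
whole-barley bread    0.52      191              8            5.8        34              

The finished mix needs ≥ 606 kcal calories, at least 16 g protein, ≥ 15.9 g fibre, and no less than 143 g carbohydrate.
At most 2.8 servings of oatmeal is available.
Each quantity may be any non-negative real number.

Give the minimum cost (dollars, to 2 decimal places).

This is a linear program. Let x1 = servings of oatmeal, x2 = servings of almonds, x3 = servings of sweet potato, x4 = servings of pasta, x5 = servings of whole-barley bread.
Minimize 0.34x1 + 0.71x2 + 0.68x3 + 0.41x4 + 0.52x5 with:
  165x1 + 192x2 + 90x3 + 270x4 + 191x5 ≥ 606   (calories)
  6x1 + 7x2 + 2x3 + 10x4 + 8x5 ≥ 16   (protein)
  3.9x1 + 4.1x2 + 3x3 + 3x4 + 5.8x5 ≥ 15.9   (fibre)
  26x1 + 6x2 + 21x3 + 58x4 + 34x5 ≥ 143   (carbohydrate)
  x1 ≤ 2.8
  x1, x2, x3, x4, x5 ≥ 0.
The cheapest feasible vertex uses only oatmeal, pasta, whole-barley bread; almonds, sweet potato are not used. There the fibre, carbohydrate, the oatmeal cap constraints are tight.
That vertex is x1 = 2.8, x4 = 1.015, x5 = 0.3338.
Objective = 0.34·2.8 + 0.41·1.015 + 0.52·0.3338 = 1.5417.

$1.54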